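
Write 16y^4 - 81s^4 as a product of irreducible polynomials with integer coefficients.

(2y)⁴ − (3s)⁴ = ((2y)² − (3s)²)((2y)² + (3s)²); the first factor splits again, the second (4y^2 + 9s^2) is irreducible.

(2y - 3s)(2y + 3s)(4y^2 + 9s^2)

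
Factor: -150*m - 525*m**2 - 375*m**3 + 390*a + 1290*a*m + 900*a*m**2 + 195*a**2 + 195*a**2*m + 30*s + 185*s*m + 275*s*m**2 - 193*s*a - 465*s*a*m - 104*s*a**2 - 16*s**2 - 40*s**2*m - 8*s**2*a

Group: a*(-8*s**2 - 104*s*a + 55*s*m + 15*s + 195*a*m + 195*a - 75*m**2 - 75*m) + (5*m + 2)*(-8*s**2 - 104*s*a + 55*s*m + 15*s + 195*a*m + 195*a - 75*m**2 - 75*m); both groups contain (-8*s**2 - 104*s*a + 55*s*m + 15*s + 195*a*m + 195*a - 75*m**2 - 75*m), so (a + 5*m + 2) is a factor with cofactor -8*s**2 - 104*s*a + 55*s*m + 15*s + 195*a*m + 195*a - 75*m**2 - 75*m.
The cofactor groups again: -8*s**2 - 104*s*a + 55*s*m + 15*s + 195*a*m + 195*a - 75*m**2 - 75*m = -8*s*(s + 13*a - 5*m) + (15*m + 15)*(s + 13*a - 5*m); both groups contain (s + 13*a - 5*m), giving -(8*s - 15*m - 15)*(s + 13*a - 5*m).

-(8*s - 15*m - 15)*(s + 13*a - 5*m)*(a + 5*m + 2)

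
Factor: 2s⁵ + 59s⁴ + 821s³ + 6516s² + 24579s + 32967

By the rational root theorem, s = -9/2 is a root, so (2s + 9) divides it; the quotient is s⁴ + 25s³ + 298s² + 1917s + 3663.
Next, s = -11 is a root, so (s + 11) is a factor; dividing leaves s³ + 14s² + 144s + 333.
Continuing, s = -3 is a root, giving the factor (s + 3) and quotient s² + 11s + 111.
The quadratic s² + 11s + 111 has discriminant -323 < 0 and is irreducible over ℤ.

(2s + 9)(s + 11)(s + 3)(s² + 11s + 111)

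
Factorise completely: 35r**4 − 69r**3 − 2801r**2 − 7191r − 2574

By the rational root theorem, r = −3/7 is a root, so (7r + 3) is a factor; dividing leaves 5r**3 − 12r**2 − 395r − 858.
Then r = −13/5 is a root, so (5r + 13) divides it; the quotient is r**2 − 5r − 66.
The remaining quadratic factors as (r + 6)(r − 11).

(5r + 13)(7r + 3)(r + 6)(r − 11)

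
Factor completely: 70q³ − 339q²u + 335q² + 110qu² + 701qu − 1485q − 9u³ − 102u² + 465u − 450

Group: 7q(10q² − 47qu + 45q + 9u² + 120u − 225) + (−u + 2)(10q² − 47qu + 45q + 9u² + 120u − 225); both groups contain (10q² − 47qu + 45q + 9u² + 120u − 225), so (7q − u + 2) is a factor with cofactor 10q² − 47qu + 45q + 9u² + 120u − 225.
The cofactor groups again: 10q² − 47qu + 45q + 9u² + 120u − 225 = 2q(5q − u − 15) + (−9u + 15)(5q − u − 15); both groups contain (5q − u − 15), giving (2q − 9u + 15)(5q − u − 15).

(2q − 9u + 15)(5q − u − 15)(7q − u + 2)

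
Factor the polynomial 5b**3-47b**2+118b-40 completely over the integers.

Trying the rational-root candidates, b = 4 is a root, so (b-4) is a factor; dividing leaves 5b**2-27b+10.
The remaining quadratic factors as (b-5)(5b-2).

(5b-2)(b-4)(b-5)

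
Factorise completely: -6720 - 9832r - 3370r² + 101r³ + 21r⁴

Testing divisors of the constant over divisors of the leading coefficient, r = -14 is a root, giving the factor (r + 14) and quotient 21r³ - 193r² - 668r - 480.
Next, r = 12 is a root, so (r - 12) divides it; the quotient is 21r² + 59r + 40.
The remaining quadratic factors as (7r + 8)(3r + 5).

(3r + 5)(7r + 8)(r + 14)(r - 12)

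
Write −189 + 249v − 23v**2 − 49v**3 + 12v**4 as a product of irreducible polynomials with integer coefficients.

By the rational root theorem, v = 1 is a root, so (v − 1) divides it; the quotient is 12v**3 − 37v**2 − 60v + 189.
Then v = 7/3 is a root, so (3v − 7) is a factor; dividing leaves 4v**2 − 3v − 27.
The remaining quadratic factors as (v − 3)(4v + 9).

(3v − 7)(4v + 9)(v − 1)(v − 3)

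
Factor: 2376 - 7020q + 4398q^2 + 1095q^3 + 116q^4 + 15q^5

Trying the rational-root candidates, q = 2/3 is a root, so (3q - 2) is a factor; dividing leaves 5q^4 + 42q^3 + 393q^2 + 1728q - 1188.
Continuing, q = 3/5 is a root, so (5q - 3) is a factor; dividing leaves q^3 + 9q^2 + 84q + 396.
Next, q = -6 is a root, giving the factor (q + 6) and quotient q^2 + 3q + 66.
The quadratic q^2 + 3q + 66 has discriminant -255 < 0 and is irreducible over ℤ.

(3q - 2)(5q - 3)(q + 6)(q^2 + 3q + 66)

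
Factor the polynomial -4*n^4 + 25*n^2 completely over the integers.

Factor out n^2 first: what remains is -4*n^2 + 25.
Recognize a difference of squares with the parts 5 and 2*n.

-n^2*(2*n + 5)*(2*n - 5)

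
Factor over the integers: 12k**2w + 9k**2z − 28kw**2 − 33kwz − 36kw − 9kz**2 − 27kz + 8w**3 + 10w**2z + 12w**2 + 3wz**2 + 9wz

Group: 3k(4kw + 3kz − 8w**2 − 10wz − 12w − 3z**2 − 9z) − w(4kw + 3kz − 8w**2 − 10wz − 12w − 3z**2 − 9z); both groups contain (4kw + 3kz − 8w**2 − 10wz − 12w − 3z**2 − 9z), so (3k − w) is a factor with cofactor 4kw + 3kz − 8w**2 − 10wz − 12w − 3z**2 − 9z.
The cofactor groups again: 4kw + 3kz − 8w**2 − 10wz − 12w − 3z**2 − 9z = k(4w + 3z) + (−2w − z − 3)(4w + 3z); both groups contain (4w + 3z), giving (k − 2w − z − 3)(4w + 3z).

(3k − w)(4w + 3z)(k − 2w − z − 3)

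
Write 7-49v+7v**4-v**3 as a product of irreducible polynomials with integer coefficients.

Group as (7v**4-49v) + (-v**3+7) = 7v(v**3-7) - (v**3-7).
Both groups share the factor (v**3-7).

(7v-1)(v**3-7)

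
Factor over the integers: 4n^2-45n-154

(4n+11)(n-14)

Need a pair with product 4·(-154) = -616 and sum -45: that's 11 and -56.
Split the middle term: 4n^2+11n - 56n-154 = n(4n+11) - 14(4n+11).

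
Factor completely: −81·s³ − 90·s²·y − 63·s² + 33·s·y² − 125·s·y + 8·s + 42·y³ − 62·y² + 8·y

Group: 9·s·(−9·s² − 3·s·y − 8·s + 6·y² − 8·y) + (7·y − 1)·(−9·s² − 3·s·y − 8·s + 6·y² − 8·y); both groups contain (−9·s² − 3·s·y − 8·s + 6·y² − 8·y), so (9·s + 7·y − 1) is a factor with cofactor −9·s² − 3·s·y − 8·s + 6·y² − 8·y.
The cofactor groups again: −9·s² − 3·s·y − 8·s + 6·y² − 8·y = −s·(9·s − 6·y + 8) − y·(9·s − 6·y + 8); both groups contain (9·s − 6·y + 8), giving −(s + y)·(9·s − 6·y + 8).

−(9·s + 7·y − 1)·(9·s − 6·y + 8)·(s + y)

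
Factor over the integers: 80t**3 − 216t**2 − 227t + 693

(4t + 7)(4t − 9)(5t − 11)

Trying the rational-root candidates, t = 9/4 is a root, so (4t − 9) divides it; the quotient is 20t**2 − 9t − 77.
The remaining quadratic factors as (5t − 11)(4t + 7).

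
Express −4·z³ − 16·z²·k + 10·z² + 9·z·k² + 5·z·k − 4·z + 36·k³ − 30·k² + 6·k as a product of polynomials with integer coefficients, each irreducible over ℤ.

−(2·z − 3·k)·(2·z + 3·k − 1)·(z + 4·k − 2)

Group: 2·z·(−2·z² − 11·z·k + 5·z − 12·k² + 10·k − 2) − 3·k·(−2·z² − 11·z·k + 5·z − 12·k² + 10·k − 2); both groups contain (−2·z² − 11·z·k + 5·z − 12·k² + 10·k − 2), so (2·z − 3·k) is a factor with cofactor −2·z² − 11·z·k + 5·z − 12·k² + 10·k − 2.
The cofactor groups again: −2·z² − 11·z·k + 5·z − 12·k² + 10·k − 2 = −z·(2·z + 3·k − 1) + (−4·k + 2)·(2·z + 3·k − 1); both groups contain (2·z + 3·k − 1), giving −(z + 4·k − 2)·(2·z + 3·k − 1).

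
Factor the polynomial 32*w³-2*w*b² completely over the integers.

Factor out 2*w, leaving 16*w²-b², which is a difference of two squares.

2*w*(4*w-b)*(4*w+b)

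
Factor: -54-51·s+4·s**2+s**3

(s+1)·(s+9)·(s-6)

Trying the rational-root candidates, s = -1 is a root, so (s+1) is a factor; dividing leaves s**2+3·s-54.
The remaining quadratic factors as (s+9)(s-6).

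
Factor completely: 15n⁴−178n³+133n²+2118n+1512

(3n+7)(5n+4)(n−6)(n−9)

Trying the rational-root candidates, n = 6 is a root, so (n−6) is a factor; dividing leaves 15n³−88n²−395n−252.
Continuing, n = 9 is a root, giving the factor (n−9) and quotient 15n²+47n+28.
The remaining quadratic factors as (5n+4)(3n+7).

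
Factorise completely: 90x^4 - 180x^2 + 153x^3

9x^2(2x + 5)(5x - 4)

Pull out the common factor 9x^2, then factor the remaining trinomial.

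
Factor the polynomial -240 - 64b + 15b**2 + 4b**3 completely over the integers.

(4b + 15)(b + 4)(b - 4)

Testing divisors of the constant over divisors of the leading coefficient, b = -15/4 is a root, so (4b + 15) is a factor; dividing leaves b**2 - 16.
The remaining quadratic factors as (b + 4)(b - 4).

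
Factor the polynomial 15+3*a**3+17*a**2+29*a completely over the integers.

(3*a+5)*(a+1)*(a+3)

By the rational root theorem, a = -5/3 is a root, giving the factor (3*a+5) and quotient a**2+4*a+3.
The remaining quadratic factors as (a+1)(a+3).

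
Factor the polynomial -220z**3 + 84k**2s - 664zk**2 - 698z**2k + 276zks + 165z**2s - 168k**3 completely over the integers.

Group: 4z(-55z**2 - 92zk - 28k**2) + (6k - 3s)(-55z**2 - 92zk - 28k**2); both groups contain (-55z**2 - 92zk - 28k**2), so (4z + 6k - 3s) is a factor with cofactor -55z**2 - 92zk - 28k**2.
The cofactor groups again: -55z**2 - 92zk - 28k**2 = -5z(11z + 14k) - 2k(11z + 14k); both groups contain (11z + 14k), giving -(5z + 2k)(11z + 14k).

-(11z + 14k)(5z + 2k)(4z + 6k - 3s)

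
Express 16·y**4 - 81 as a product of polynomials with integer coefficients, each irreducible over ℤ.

(2·y + 3)·(2·y - 3)·(4·y**2 + 9)

Difference of squares twice: with A = 2·y and B = 3, A⁴ − B⁴ = (A² − B²)(A² + B²), and A² − B² factors again.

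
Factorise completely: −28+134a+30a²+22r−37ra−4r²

Group: −4r(r+10a−2) + (3a+14)(r+10a−2); both groups contain (r+10a−2).

−(4r−3a−14)(r+10a−2)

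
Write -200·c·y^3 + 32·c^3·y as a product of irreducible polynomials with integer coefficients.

8·c·y·(2·c + 5·y)·(2·c - 5·y)

Factor out 8·c·y, leaving 4·c^2 - 25·y^2, which is a difference of two squares.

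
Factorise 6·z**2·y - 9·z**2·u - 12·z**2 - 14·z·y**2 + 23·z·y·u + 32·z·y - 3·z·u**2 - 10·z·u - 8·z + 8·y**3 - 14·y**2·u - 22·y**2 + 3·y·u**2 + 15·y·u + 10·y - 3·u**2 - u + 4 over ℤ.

Group: 2·y·(3·z**2 - 7·z·y + z·u + 2·z + 4·y**2 - y·u - 3·y + u - 1) + (-3·u - 4)·(3·z**2 - 7·z·y + z·u + 2·z + 4·y**2 - y·u - 3·y + u - 1); both groups contain (3·z**2 - 7·z·y + z·u + 2·z + 4·y**2 - y·u - 3·y + u - 1), so (2·y - 3·u - 4) is a factor with cofactor 3·z**2 - 7·z·y + z·u + 2·z + 4·y**2 - y·u - 3·y + u - 1.
The cofactor groups again: 3·z**2 - 7·z·y + z·u + 2·z + 4·y**2 - y·u - 3·y + u - 1 = z·(3·z - 4·y + u - 1) + (-y + 1)·(3·z - 4·y + u - 1); both groups contain (3·z - 4·y + u - 1), giving (z - y + 1)·(3·z - 4·y + u - 1).

(2·y - 3·u - 4)·(z - y + 1)·(3·z - 4·y + u - 1)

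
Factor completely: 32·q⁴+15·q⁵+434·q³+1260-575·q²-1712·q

By the rational root theorem, q = 2/3 is a root, giving the factor (3·q-2) and quotient 5·q⁴+14·q³+154·q²-89·q-630.
Continuing, q = -9/5 is a root, so (5·q+9) is a factor; dividing leaves q³+q²+29·q-70.
Next, q = 2 is a root, so (q-2) is a factor; dividing leaves q²+3·q+35.
The quadratic q²+3·q+35 has discriminant -131 < 0 and is irreducible over ℤ.

(3·q-2)·(5·q+9)·(q-2)·(q²+3·q+35)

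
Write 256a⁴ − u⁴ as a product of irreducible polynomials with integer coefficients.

Write as (16a²)² − (u²)², then factor 16a² − u² once more.

(4a + u)(4a − u)(16a² + u²)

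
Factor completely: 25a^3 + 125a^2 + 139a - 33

(5a + 11)(5a - 1)(a + 3)

Among the possible rational roots, a = -11/5 is a root, so (5a + 11) is a factor; dividing leaves 5a^2 + 14a - 3.
The remaining quadratic factors as (a + 3)(5a - 1).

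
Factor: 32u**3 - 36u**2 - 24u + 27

(8u - 9)(4u**2 - 3)

Group as (32u**3 - 24u) + (-36u**2 + 27) = 8u(4u**2 - 3) - 9(4u**2 - 3).
Both groups share the factor (4u**2 - 3).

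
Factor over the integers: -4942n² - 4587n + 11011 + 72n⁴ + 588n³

(2n - 11)(6n + 11)(6n - 7)(n + 13)

Among the possible rational roots, n = 11/2 is a root, giving the factor (2n - 11) and quotient 36n³ + 492n² + 235n - 1001.
Next, n = 7/6 is a root, so (6n - 7) is a factor; dividing leaves 6n² + 89n + 143.
The remaining quadratic factors as (6n + 11)(n + 13).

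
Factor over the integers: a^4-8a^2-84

Substitute u = a^2 to get a quadratic in u, then factor.
a^2-14 is irreducible over ℤ (14 is not a perfect square).
a^2+6 is irreducible over ℤ (always positive, so no real roots).

(a^2+6)(a^2-14)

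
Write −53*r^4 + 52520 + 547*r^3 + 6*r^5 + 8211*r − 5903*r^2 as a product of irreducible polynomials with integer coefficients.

(6*r + 13)*(r − 5)*(r − 8)*(r^2 + 2*r + 101)

Trying the rational-root candidates, r = −13/6 is a root, so (6*r + 13) divides it; the quotient is r^4 − 11*r^3 + 115*r^2 − 1233*r + 4040.
Next, r = 5 is a root, giving the factor (r − 5) and quotient r^3 − 6*r^2 + 85*r − 808.
Next, r = 8 is a root, so (r − 8) divides it; the quotient is r^2 + 2*r + 101.
The quadratic r^2 + 2*r + 101 has discriminant −400 < 0 and is irreducible over ℤ.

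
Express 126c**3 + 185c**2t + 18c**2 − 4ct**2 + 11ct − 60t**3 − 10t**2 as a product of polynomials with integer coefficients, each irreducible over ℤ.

Group: 9c(14c**2 + 5ct + 2c − 6t**2 − t) + 10t(14c**2 + 5ct + 2c − 6t**2 − t); both groups contain (14c**2 + 5ct + 2c − 6t**2 − t), so (9c + 10t) is a factor with cofactor 14c**2 + 5ct + 2c − 6t**2 − t.
The cofactor groups again: 14c**2 + 5ct + 2c − 6t**2 − t = 2c(7c + 6t + 1) − t(7c + 6t + 1); both groups contain (7c + 6t + 1), giving (2c − t)(7c + 6t + 1).

(2c − t)(7c + 6t + 1)(9c + 10t)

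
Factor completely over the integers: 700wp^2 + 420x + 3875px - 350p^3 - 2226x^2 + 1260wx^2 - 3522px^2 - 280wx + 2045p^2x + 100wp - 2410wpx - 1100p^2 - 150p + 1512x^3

(10w - 5p + 12x - 15)(14p - 9x + 2)(5p - 14x)

Group: 14p(50wp - 140wx - 25p^2 + 130px - 75p - 168x^2 + 210x) + (-9x + 2)(50wp - 140wx - 25p^2 + 130px - 75p - 168x^2 + 210x); both groups contain (50wp - 140wx - 25p^2 + 130px - 75p - 168x^2 + 210x), so (14p - 9x + 2) is a factor with cofactor 50wp - 140wx - 25p^2 + 130px - 75p - 168x^2 + 210x.
The cofactor groups again: 50wp - 140wx - 25p^2 + 130px - 75p - 168x^2 + 210x = 10w(5p - 14x) + (-5p + 12x - 15)(5p - 14x); both groups contain (5p - 14x), giving (10w - 5p + 12x - 15)(5p - 14x).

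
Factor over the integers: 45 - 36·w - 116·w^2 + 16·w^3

Among the possible rational roots, w = -3/4 is a root, so (4·w + 3) is a factor; dividing leaves 4·w^2 - 32·w + 15.
The remaining quadratic factors as (2·w - 1)(2·w - 15).

(2·w - 1)·(2·w - 15)·(4·w + 3)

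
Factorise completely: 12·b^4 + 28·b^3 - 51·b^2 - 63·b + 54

Among the possible rational roots, b = 3/2 is a root, so (2·b - 3) divides it; the quotient is 6·b^3 + 23·b^2 + 9·b - 18.
Then b = -3 is a root, giving the factor (b + 3) and quotient 6·b^2 + 5·b - 6.
The remaining quadratic factors as (3·b - 2)(2·b + 3).

(2·b + 3)·(2·b - 3)·(3·b - 2)·(b + 3)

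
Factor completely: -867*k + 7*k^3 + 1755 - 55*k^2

Trying the rational-root candidates, k = 15 is a root, so (k - 15) divides it; the quotient is 7*k^2 + 50*k - 117.
The remaining quadratic factors as (7*k - 13)(k + 9).

(7*k - 13)*(k + 9)*(k - 15)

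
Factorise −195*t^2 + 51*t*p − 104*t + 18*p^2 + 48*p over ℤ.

−(13*t − 6*p)*(15*t + 3*p + 8)

Group: −15*t*(13*t − 6*p) + (−3*p − 8)*(13*t − 6*p); both groups contain (13*t − 6*p).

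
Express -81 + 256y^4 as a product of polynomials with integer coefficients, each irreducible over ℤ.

(4y + 3)(4y - 3)(16y^2 + 9)

Difference of squares twice: with A = 4y and B = 3, A⁴ − B⁴ = (A² − B²)(A² + B²), and A² − B² factors again.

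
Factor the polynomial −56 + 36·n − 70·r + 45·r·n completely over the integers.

(5·r + 4)·(9·n − 14)

Group as (45·r·n − 70·r) + (36·n − 56) = 5·r·(9·n − 14) + 4·(9·n − 14).
Both groups share the factor (9·n − 14).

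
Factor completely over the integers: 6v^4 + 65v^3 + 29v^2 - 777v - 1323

(2v - 7)(3v + 7)(v + 3)(v + 9)

Among the possible rational roots, v = -9 is a root, so (v + 9) divides it; the quotient is 6v^3 + 11v^2 - 70v - 147.
Next, v = -7/3 is a root, so (3v + 7) is a factor; dividing leaves 2v^2 - v - 21.
The remaining quadratic factors as (v + 3)(2v - 7).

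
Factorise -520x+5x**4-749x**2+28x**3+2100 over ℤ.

(5x-7)(x+15)(x+2)(x-10)

By the rational root theorem, x = -2 is a root, so (x+2) divides it; the quotient is 5x**3+18x**2-785x+1050.
Continuing, x = 7/5 is a root, so (5x-7) divides it; the quotient is x**2+5x-150.
The remaining quadratic factors as (x+15)(x-10).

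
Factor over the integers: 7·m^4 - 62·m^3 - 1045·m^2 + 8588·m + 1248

(7·m + 1)·(m + 12)·(m - 13)·(m - 8)

Among the possible rational roots, m = 8 is a root, so (m - 8) is a factor; dividing leaves 7·m^3 - 6·m^2 - 1093·m - 156.
Then m = 13 is a root, giving the factor (m - 13) and quotient 7·m^2 + 85·m + 12.
The remaining quadratic factors as (m + 12)(7·m + 1).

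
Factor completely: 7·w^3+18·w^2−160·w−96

(7·w+4)·(w+6)·(w−4)

Among the possible rational roots, w = −4/7 is a root, so (7·w+4) is a factor; dividing leaves w^2+2·w−24.
The remaining quadratic factors as (w+6)(w−4).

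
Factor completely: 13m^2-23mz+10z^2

Group: m(13m-10z) - z(13m-10z); both groups contain (13m-10z).

(13m-10z)(m-z)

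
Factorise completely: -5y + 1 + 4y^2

Need a pair with product 4·1 = 4 and sum -5: that's -1 and -4.
Split the middle term: 4y^2 - y - 4y + 1 = y(4y - 1) - (4y - 1).

(4y - 1)(y - 1)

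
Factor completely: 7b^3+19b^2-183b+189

(7b-9)(b+7)(b-3)

By the rational root theorem, b = -7 is a root, giving the factor (b+7) and quotient 7b^2-30b+27.
The remaining quadratic factors as (b-3)(7b-9).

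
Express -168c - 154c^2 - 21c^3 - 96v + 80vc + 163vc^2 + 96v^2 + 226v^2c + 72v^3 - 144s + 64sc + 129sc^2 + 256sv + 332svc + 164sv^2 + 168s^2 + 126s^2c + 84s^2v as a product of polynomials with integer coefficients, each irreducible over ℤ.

Group: 6s(14sv + 21sc + 28s + 18v^2 + 25vc + 24v - 3c^2 - 22c - 24) + (4v + 7c)(14sv + 21sc + 28s + 18v^2 + 25vc + 24v - 3c^2 - 22c - 24); both groups contain (14sv + 21sc + 28s + 18v^2 + 25vc + 24v - 3c^2 - 22c - 24), so (6s + 4v + 7c) is a factor with cofactor 14sv + 21sc + 28s + 18v^2 + 25vc + 24v - 3c^2 - 22c - 24.
The cofactor groups again: 14sv + 21sc + 28s + 18v^2 + 25vc + 24v - 3c^2 - 22c - 24 = 2v(7s + 9v - c - 6) + (3c + 4)(7s + 9v - c - 6); both groups contain (7s + 9v - c - 6), giving (2v + 3c + 4)(7s + 9v - c - 6).

(7s + 9v - c - 6)(2v + 3c + 4)(6s + 4v + 7c)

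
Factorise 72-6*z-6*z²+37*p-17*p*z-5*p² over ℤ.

Group: -5*p*(p+3*z-9) + (-2*z-8)*(p+3*z-9); both groups contain (p+3*z-9).

-(5*p+2*z+8)*(p+3*z-9)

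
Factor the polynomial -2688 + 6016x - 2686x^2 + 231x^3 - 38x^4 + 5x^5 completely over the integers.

(5x - 3)(x - 2)(x - 8)(x^2 + 3x + 56)

Among the possible rational roots, x = 2 is a root, so (x - 2) divides it; the quotient is 5x^4 - 28x^3 + 175x^2 - 2336x + 1344.
Continuing, x = 8 is a root, so (x - 8) is a factor; dividing leaves 5x^3 + 12x^2 + 271x - 168.
Next, x = 3/5 is a root, giving the factor (5x - 3) and quotient x^2 + 3x + 56.
The quadratic x^2 + 3x + 56 has discriminant -215 < 0 and is irreducible over ℤ.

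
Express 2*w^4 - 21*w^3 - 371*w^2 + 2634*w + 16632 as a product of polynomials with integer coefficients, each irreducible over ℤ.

(2*w + 9)*(w + 11)*(w - 12)*(w - 14)

Testing divisors of the constant over divisors of the leading coefficient, w = 14 is a root, so (w - 14) divides it; the quotient is 2*w^3 + 7*w^2 - 273*w - 1188.
Next, w = 12 is a root, giving the factor (w - 12) and quotient 2*w^2 + 31*w + 99.
The remaining quadratic factors as (w + 11)(2*w + 9).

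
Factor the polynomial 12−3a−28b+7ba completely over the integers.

Group as (7ba−28b) + (−3a+12) = 7b(a−4) − 3(a−4).
Both groups share the factor (a−4).

(7b−3)(a−4)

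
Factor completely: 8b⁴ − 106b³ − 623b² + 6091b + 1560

(2b − 13)(4b + 1)(b + 8)(b − 15)

Among the possible rational roots, b = −1/4 is a root, so (4b + 1) is a factor; dividing leaves 2b³ − 27b² − 149b + 1560.
Continuing, b = 13/2 is a root, giving the factor (2b − 13) and quotient b² − 7b − 120.
The remaining quadratic factors as (b − 15)(b + 8).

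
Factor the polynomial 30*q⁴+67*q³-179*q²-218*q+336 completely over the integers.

(5*q-8)*(6*q-7)*(q+2)*(q+3)

Among the possible rational roots, q = -2 is a root, so (q+2) divides it; the quotient is 30*q³+7*q²-193*q+168.
Continuing, q = -3 is a root, giving the factor (q+3) and quotient 30*q²-83*q+56.
The remaining quadratic factors as (5*q-8)(6*q-7).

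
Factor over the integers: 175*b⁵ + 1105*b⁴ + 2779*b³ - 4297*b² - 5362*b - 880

(5*b + 1)*(5*b - 8)*(7*b + 5)*(b² + 7*b + 22)

Testing divisors of the constant over divisors of the leading coefficient, b = 8/5 is a root, so (5*b - 8) is a factor; dividing leaves 35*b⁴ + 277*b³ + 999*b² + 739*b + 110.
Then b = -1/5 is a root, giving the factor (5*b + 1) and quotient 7*b³ + 54*b² + 189*b + 110.
Then b = -5/7 is a root, giving the factor (7*b + 5) and quotient b² + 7*b + 22.
The quadratic b² + 7*b + 22 has discriminant -39 < 0 and is irreducible over ℤ.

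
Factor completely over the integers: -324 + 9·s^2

9·(s + 6)·(s - 6)

Every term has a factor of 9. Then s^2 - 36 = (s)² − (6)².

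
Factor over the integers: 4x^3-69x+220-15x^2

By the rational root theorem, x = -4 is a root, so (x+4) divides it; the quotient is 4x^2-31x+55.
The remaining quadratic factors as (4x-11)(x-5).

(4x-11)(x+4)(x-5)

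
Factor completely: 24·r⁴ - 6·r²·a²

Pull out the common factor 6·r²; 4·r² - a² is a difference of squares.

6·r²·(2·r - a)·(2·r + a)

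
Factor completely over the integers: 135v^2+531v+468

9(3v+4)(5v+13)

Pull out the common factor 9, then factor the remaining trinomial.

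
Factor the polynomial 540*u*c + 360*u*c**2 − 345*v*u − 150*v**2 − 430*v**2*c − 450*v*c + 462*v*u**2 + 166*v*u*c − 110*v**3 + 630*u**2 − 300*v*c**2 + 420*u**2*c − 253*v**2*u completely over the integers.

−(5*v − 6*u)*(11*v + 10*c + 15)*(2*v + 7*u + 6*c)

Group: 11*v*(−10*v**2 − 23*v*u − 30*v*c + 42*u**2 + 36*u*c) + (10*c + 15)*(−10*v**2 − 23*v*u − 30*v*c + 42*u**2 + 36*u*c); both groups contain (−10*v**2 − 23*v*u − 30*v*c + 42*u**2 + 36*u*c), so (11*v + 10*c + 15) is a factor with cofactor −10*v**2 − 23*v*u − 30*v*c + 42*u**2 + 36*u*c.
The cofactor groups again: −10*v**2 − 23*v*u − 30*v*c + 42*u**2 + 36*u*c = −5*v*(2*v + 7*u + 6*c) + 6*u*(2*v + 7*u + 6*c); both groups contain (2*v + 7*u + 6*c), giving −(5*v − 6*u)*(2*v + 7*u + 6*c).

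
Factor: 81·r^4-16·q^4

Difference of squares twice: with A = 3·r and B = 2·q, A⁴ − B⁴ = (A² − B²)(A² + B²), and A² − B² factors again.

(3·r-2·q)·(3·r+2·q)·(9·r^2+4·q^2)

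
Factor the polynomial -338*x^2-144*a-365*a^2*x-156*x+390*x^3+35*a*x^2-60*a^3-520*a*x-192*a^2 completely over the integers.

Group: 12*a*(-5*a^2-25*a*x-16*a+30*x^2-26*x-12) + 13*x*(-5*a^2-25*a*x-16*a+30*x^2-26*x-12); both groups contain (-5*a^2-25*a*x-16*a+30*x^2-26*x-12), so (12*a+13*x) is a factor with cofactor -5*a^2-25*a*x-16*a+30*x^2-26*x-12.
The cofactor groups again: -5*a^2-25*a*x-16*a+30*x^2-26*x-12 = -5*a*(a+6*x+2) + (5*x-6)*(a+6*x+2); both groups contain (a+6*x+2), giving -(5*a-5*x+6)*(a+6*x+2).

-(12*a+13*x)*(5*a-5*x+6)*(a+6*x+2)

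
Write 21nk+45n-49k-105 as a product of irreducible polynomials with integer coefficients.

Group as (21nk+45n) + (-49k-105) = 3n(7k+15) - 7(7k+15).
Both groups share the factor (7k+15).

(3n-7)(7k+15)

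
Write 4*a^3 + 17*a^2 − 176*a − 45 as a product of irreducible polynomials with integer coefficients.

(4*a + 1)*(a + 9)*(a − 5)

Testing divisors of the constant over divisors of the leading coefficient, a = −9 is a root, so (a + 9) divides it; the quotient is 4*a^2 − 19*a − 5.
The remaining quadratic factors as (4*a + 1)(a − 5).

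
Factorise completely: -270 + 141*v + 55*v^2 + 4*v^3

Testing divisors of the constant over divisors of the leading coefficient, v = -9 is a root, giving the factor (v + 9) and quotient 4*v^2 + 19*v - 30.
The remaining quadratic factors as (v + 6)(4*v - 5).

(4*v - 5)*(v + 6)*(v + 9)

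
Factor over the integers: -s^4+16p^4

(2p+s)(2p-s)(4p^2+s^2)

(2p)⁴ − (s)⁴ = ((2p)² − (s)²)((2p)² + (s)²); the first factor splits again, the second (4p^2+s^2) is irreducible.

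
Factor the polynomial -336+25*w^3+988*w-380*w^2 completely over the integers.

(5*w-14)*(5*w-2)*(w-12)

Trying the rational-root candidates, w = 2/5 is a root, so (5*w-2) divides it; the quotient is 5*w^2-74*w+168.
The remaining quadratic factors as (w-12)(5*w-14).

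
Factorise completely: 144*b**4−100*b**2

Pull out the common factor 4*b**2; 36*b**2−25 is a difference of squares.

4*b**2*(6*b+5)*(6*b−5)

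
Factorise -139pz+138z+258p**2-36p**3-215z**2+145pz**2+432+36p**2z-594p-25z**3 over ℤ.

-(2p-5z-6)(3p+5z-8)(6p-z-9)

Group: 6p(-6p**2+5pz+34p+25z**2-10z-48) + (-z-9)(-6p**2+5pz+34p+25z**2-10z-48); both groups contain (-6p**2+5pz+34p+25z**2-10z-48), so (6p-z-9) is a factor with cofactor -6p**2+5pz+34p+25z**2-10z-48.
The cofactor groups again: -6p**2+5pz+34p+25z**2-10z-48 = -3p(2p-5z-6) + (-5z+8)(2p-5z-6); both groups contain (2p-5z-6), giving -(3p+5z-8)(2p-5z-6).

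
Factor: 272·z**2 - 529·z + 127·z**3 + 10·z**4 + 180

(2·z - 1)·(5·z - 4)·(z + 5)·(z + 9)

Trying the rational-root candidates, z = -9 is a root, giving the factor (z + 9) and quotient 10·z**3 + 37·z**2 - 61·z + 20.
Continuing, z = 1/2 is a root, so (2·z - 1) is a factor; dividing leaves 5·z**2 + 21·z - 20.
The remaining quadratic factors as (z + 5)(5·z - 4).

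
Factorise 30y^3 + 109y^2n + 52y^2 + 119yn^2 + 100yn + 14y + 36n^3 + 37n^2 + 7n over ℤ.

(3y + 4n + 1)(5y + 9n + 7)(2y + n)

Group: 2y(15y^2 + 47yn + 26y + 36n^2 + 37n + 7) + n(15y^2 + 47yn + 26y + 36n^2 + 37n + 7); both groups contain (15y^2 + 47yn + 26y + 36n^2 + 37n + 7), so (2y + n) is a factor with cofactor 15y^2 + 47yn + 26y + 36n^2 + 37n + 7.
The cofactor groups again: 15y^2 + 47yn + 26y + 36n^2 + 37n + 7 = 5y(3y + 4n + 1) + (9n + 7)(3y + 4n + 1); both groups contain (3y + 4n + 1), giving (5y + 9n + 7)(3y + 4n + 1).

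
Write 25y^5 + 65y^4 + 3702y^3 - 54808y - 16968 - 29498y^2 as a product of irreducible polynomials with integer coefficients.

By the rational root theorem, y = 7 is a root, so (y - 7) divides it; the quotient is 25y^4 + 240y^3 + 5382y^2 + 8176y + 2424.
Next, y = -6/5 is a root, so (5y + 6) is a factor; dividing leaves 5y^3 + 42y^2 + 1026y + 404.
Next, y = -2/5 is a root, giving the factor (5y + 2) and quotient y^2 + 8y + 202.
The quadratic y^2 + 8y + 202 has discriminant -744 < 0 and is irreducible over ℤ.

(5y + 2)(5y + 6)(y - 7)(y^2 + 8y + 202)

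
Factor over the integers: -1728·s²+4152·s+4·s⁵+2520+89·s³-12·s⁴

(2·s+1)·(2·s-7)·(s-6)·(s²+6·s+60)

By the rational root theorem, s = 7/2 is a root, so (2·s-7) divides it; the quotient is 2·s⁴+s³+48·s²-696·s-360.
Next, s = 6 is a root, so (s-6) is a factor; dividing leaves 2·s³+13·s²+126·s+60.
Then s = -1/2 is a root, so (2·s+1) is a factor; dividing leaves s²+6·s+60.
The quadratic s²+6·s+60 has discriminant -204 < 0 and is irreducible over ℤ.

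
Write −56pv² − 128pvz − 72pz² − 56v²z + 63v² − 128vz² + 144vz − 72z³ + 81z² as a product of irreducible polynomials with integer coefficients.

Group: v(−56pv − 72pz − 56vz + 63v − 72z² + 81z) + z(−56pv − 72pz − 56vz + 63v − 72z² + 81z); both groups contain (−56pv − 72pz − 56vz + 63v − 72z² + 81z), so (v + z) is a factor with cofactor −56pv − 72pz − 56vz + 63v − 72z² + 81z.
The cofactor groups again: −56pv − 72pz − 56vz + 63v − 72z² + 81z = −8p(7v + 9z) + (−8z + 9)(7v + 9z); both groups contain (7v + 9z), giving −(8p + 8z − 9)(7v + 9z).

−(7v + 9z)(8p + 8z − 9)(v + z)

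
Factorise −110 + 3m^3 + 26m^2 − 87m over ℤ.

(3m − 10)(m + 1)(m + 11)

Testing divisors of the constant over divisors of the leading coefficient, m = −1 is a root, so (m + 1) divides it; the quotient is 3m^2 + 23m − 110.
The remaining quadratic factors as (m + 11)(3m − 10).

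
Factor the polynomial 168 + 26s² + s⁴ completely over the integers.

Substitute u = s² to get a quadratic in u, then factor.
s² + 14 is irreducible over ℤ (always positive, so no real roots).
s² + 12 is irreducible over ℤ (always positive, so no real roots).

(s² + 12)(s² + 14)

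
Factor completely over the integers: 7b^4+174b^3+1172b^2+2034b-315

Testing divisors of the constant over divisors of the leading coefficient, b = -7 is a root, so (b+7) is a factor; dividing leaves 7b^3+125b^2+297b-45.
Then b = -15 is a root, so (b+15) divides it; the quotient is 7b^2+20b-3.
The remaining quadratic factors as (b+3)(7b-1).

(7b-1)(b+15)(b+3)(b+7)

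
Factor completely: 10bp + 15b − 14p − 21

(2p + 3)(5b − 7)

Group as (10bp + 15b) + (−14p − 21) = 5b(2p + 3) − 7(2p + 3).
Both groups share the factor (2p + 3).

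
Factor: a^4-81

Difference of squares twice: with A = a and B = 3, A⁴ − B⁴ = (A² − B²)(A² + B²), and A² − B² factors again.

(a+3)(a-3)(a^2+9)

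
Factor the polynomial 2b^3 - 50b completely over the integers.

2b(b + 5)(b - 5)

Factor out 2b, leaving b^2 - 25, which is a difference of two squares.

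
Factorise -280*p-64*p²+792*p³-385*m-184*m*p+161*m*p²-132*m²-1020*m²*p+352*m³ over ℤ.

(11*m+8*p)*(4*m-9*p-5)*(8*m-11*p+7)

Group: 4*m*(88*m²-57*m*p+77*m-88*p²+56*p) + (-9*p-5)*(88*m²-57*m*p+77*m-88*p²+56*p); both groups contain (88*m²-57*m*p+77*m-88*p²+56*p), so (4*m-9*p-5) is a factor with cofactor 88*m²-57*m*p+77*m-88*p²+56*p.
The cofactor groups again: 88*m²-57*m*p+77*m-88*p²+56*p = 11*m*(8*m-11*p+7) + 8*p*(8*m-11*p+7); both groups contain (8*m-11*p+7), giving (11*m+8*p)*(8*m-11*p+7).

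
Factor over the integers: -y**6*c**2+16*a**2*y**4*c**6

c**2*y**4*(4*a*c**2+y)*(4*a*c**2-y)

Every term has a factor of y**4*c**2; factoring it out leaves 16*a**2*c**4-y**2.
Recognize a difference of squares with the parts 4*a*c**2 and y.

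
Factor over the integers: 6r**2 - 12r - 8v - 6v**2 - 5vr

Group: -2v(3v - 2r + 4) - 3r(3v - 2r + 4); both groups contain (3v - 2r + 4).

-(3v - 2r + 4)(2v + 3r)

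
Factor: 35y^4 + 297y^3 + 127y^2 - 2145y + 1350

Testing divisors of the constant over divisors of the leading coefficient, y = -6 is a root, so (y + 6) is a factor; dividing leaves 35y^3 + 87y^2 - 395y + 225.
Next, y = 5/7 is a root, so (7y - 5) divides it; the quotient is 5y^2 + 16y - 45.
The remaining quadratic factors as (5y - 9)(y + 5).

(5y - 9)(7y - 5)(y + 5)(y + 6)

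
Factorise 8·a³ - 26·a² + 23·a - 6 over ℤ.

(2·a - 1)·(4·a - 3)·(a - 2)

Testing divisors of the constant over divisors of the leading coefficient, a = 1/2 is a root, so (2·a - 1) is a factor; dividing leaves 4·a² - 11·a + 6.
The remaining quadratic factors as (4·a - 3)(a - 2).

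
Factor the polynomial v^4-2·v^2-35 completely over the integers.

(v^2+5)·(v^2-7)

Substitute u = v^2 to get a quadratic in u, then factor.
v^2+5 is irreducible over ℤ (always positive, so no real roots).
v^2-7 is irreducible over ℤ (7 is not a perfect square).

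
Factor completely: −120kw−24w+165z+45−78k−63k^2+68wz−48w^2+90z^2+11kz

Group: −7k(9k+12w+10z+15) + (−4w+9z+3)(9k+12w+10z+15); both groups contain (9k+12w+10z+15).

−(7k+4w−9z−3)(9k+12w+10z+15)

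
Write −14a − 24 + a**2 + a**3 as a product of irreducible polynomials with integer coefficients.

By the rational root theorem, a = −3 is a root, giving the factor (a + 3) and quotient a**2 − 2a − 8.
The remaining quadratic factors as (a + 2)(a − 4).

(a + 2)(a + 3)(a − 4)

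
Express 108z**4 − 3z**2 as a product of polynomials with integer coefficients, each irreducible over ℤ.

Pull out the common factor 3z**2; 36z**2 − 1 is a difference of squares.

3z**2(6z + 1)(6z − 1)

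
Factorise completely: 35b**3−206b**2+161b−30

(5b−3)(7b−2)(b−5)

Among the possible rational roots, b = 3/5 is a root, giving the factor (5b−3) and quotient 7b**2−37b+10.
The remaining quadratic factors as (7b−2)(b−5).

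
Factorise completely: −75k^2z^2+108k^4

Factor out 3k^2, leaving 36k^2−25z^2, which is a difference of two squares.

3k^2(6k+5z)(6k−5z)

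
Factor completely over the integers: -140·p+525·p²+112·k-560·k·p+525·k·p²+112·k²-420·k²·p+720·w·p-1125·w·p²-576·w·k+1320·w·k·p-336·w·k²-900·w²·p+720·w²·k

(15·w-7·k-7)·(12·w+15·p-4)·(4·k-5·p)

Group: 15·w·(48·w·k-60·w·p+60·k·p-16·k-75·p²+20·p) + (-7·k-7)·(48·w·k-60·w·p+60·k·p-16·k-75·p²+20·p); both groups contain (48·w·k-60·w·p+60·k·p-16·k-75·p²+20·p), so (15·w-7·k-7) is a factor with cofactor 48·w·k-60·w·p+60·k·p-16·k-75·p²+20·p.
The cofactor groups again: 48·w·k-60·w·p+60·k·p-16·k-75·p²+20·p = 12·w·(4·k-5·p) + (15·p-4)·(4·k-5·p); both groups contain (4·k-5·p), giving (12·w+15·p-4)·(4·k-5·p).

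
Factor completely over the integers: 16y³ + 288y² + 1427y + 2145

(4y + 13)(4y + 15)(y + 11)

Testing divisors of the constant over divisors of the leading coefficient, y = -11 is a root, so (y + 11) divides it; the quotient is 16y² + 112y + 195.
The remaining quadratic factors as (4y + 15)(4y + 13).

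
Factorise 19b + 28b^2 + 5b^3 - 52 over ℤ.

(5b + 13)(b + 4)(b - 1)

Among the possible rational roots, b = 1 is a root, so (b - 1) divides it; the quotient is 5b^2 + 33b + 52.
The remaining quadratic factors as (b + 4)(5b + 13).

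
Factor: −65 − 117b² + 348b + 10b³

(2b − 13)(5b − 1)(b − 5)

Trying the rational-root candidates, b = 13/2 is a root, so (2b − 13) divides it; the quotient is 5b² − 26b + 5.
The remaining quadratic factors as (5b − 1)(b − 5).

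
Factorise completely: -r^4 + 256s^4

Difference of squares twice: with A = 4s and B = r, A⁴ − B⁴ = (A² − B²)(A² + B²), and A² − B² factors again.

(4s - r)(4s + r)(16s^2 + r^2)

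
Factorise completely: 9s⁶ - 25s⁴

Every term has a factor of s⁴; factoring it out leaves 9s² - 25.
Recognize a difference of squares with the parts 3s and 5.

s⁴(3s + 5)(3s - 5)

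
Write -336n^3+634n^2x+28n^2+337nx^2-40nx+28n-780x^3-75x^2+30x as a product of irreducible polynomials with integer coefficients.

-(14n+15x)(3n-4x-1)(8n-13x+2)

Group: 3n(-112n^2+62nx-28n+195x^2-30x) + (-4x-1)(-112n^2+62nx-28n+195x^2-30x); both groups contain (-112n^2+62nx-28n+195x^2-30x), so (3n-4x-1) is a factor with cofactor -112n^2+62nx-28n+195x^2-30x.
The cofactor groups again: -112n^2+62nx-28n+195x^2-30x = -8n(14n+15x) + (13x-2)(14n+15x); both groups contain (14n+15x), giving -(8n-13x+2)(14n+15x).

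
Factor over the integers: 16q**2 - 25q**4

Factor out q**2 first: what remains is -25q**2 + 16.
Recognize a difference of squares with the parts 4 and 5q.

-q**2(5q + 4)(5q - 4)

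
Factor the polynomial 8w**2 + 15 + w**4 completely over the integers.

(w**2 + 3)(w**2 + 5)

Substitute u = w**2 to get a quadratic in u, then factor.
w**2 + 5 is irreducible over ℤ (always positive, so no real roots).
w**2 + 3 is irreducible over ℤ (always positive, so no real roots).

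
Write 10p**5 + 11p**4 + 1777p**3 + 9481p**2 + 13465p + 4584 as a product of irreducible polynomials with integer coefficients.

Trying the rational-root candidates, p = -1/2 is a root, so (2p + 1) is a factor; dividing leaves 5p**4 + 3p**3 + 887p**2 + 4297p + 4584.
Then p = -8/5 is a root, giving the factor (5p + 8) and quotient p**3 - p**2 + 179p + 573.
Then p = -3 is a root, so (p + 3) divides it; the quotient is p**2 - 4p + 191.
The quadratic p**2 - 4p + 191 has discriminant -748 < 0 and is irreducible over ℤ.

(2p + 1)(5p + 8)(p + 3)(p**2 - 4p + 191)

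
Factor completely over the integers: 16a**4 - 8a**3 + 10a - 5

Group as (16a**4 + 10a) + (-8a**3 - 5) = 2a(8a**3 + 5) - (8a**3 + 5).
Both groups share the factor (8a**3 + 5).

(2a - 1)(8a**3 + 5)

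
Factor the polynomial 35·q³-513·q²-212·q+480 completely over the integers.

Trying the rational-root candidates, q = -8/7 is a root, giving the factor (7·q+8) and quotient 5·q²-79·q+60.
The remaining quadratic factors as (5·q-4)(q-15).

(5·q-4)·(7·q+8)·(q-15)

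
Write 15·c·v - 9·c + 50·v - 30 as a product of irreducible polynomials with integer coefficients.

Group as (15·c·v - 9·c) + (50·v - 30) = 3·c·(5·v - 3) + 10·(5·v - 3).
Both groups share the factor (5·v - 3).

(3·c + 10)·(5·v - 3)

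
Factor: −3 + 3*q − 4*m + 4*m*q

(4*m + 3)*(q − 1)

Group as (4*m*q − 4*m) + (3*q − 3) = 4*m*(q − 1) + 3*(q − 1).
Both groups share the factor (q − 1).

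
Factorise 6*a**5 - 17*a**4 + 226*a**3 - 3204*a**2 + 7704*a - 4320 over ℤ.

(6*a - 5)*(a - 2)*(a - 6)*(a**2 + 6*a + 72)

Among the possible rational roots, a = 6 is a root, so (a - 6) is a factor; dividing leaves 6*a**4 + 19*a**3 + 340*a**2 - 1164*a + 720.
Then a = 2 is a root, so (a - 2) divides it; the quotient is 6*a**3 + 31*a**2 + 402*a - 360.
Then a = 5/6 is a root, giving the factor (6*a - 5) and quotient a**2 + 6*a + 72.
The quadratic a**2 + 6*a + 72 has discriminant -252 < 0 and is irreducible over ℤ.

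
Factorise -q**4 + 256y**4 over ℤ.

(4y - q)(4y + q)(16y**2 + q**2)

Write as (16y**2)² − (q**2)², then factor 16y**2 - q**2 once more.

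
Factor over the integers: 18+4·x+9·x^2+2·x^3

(2·x+9)·(x^2+2)

Group as (2·x^3+4·x) + (9·x^2+18) = 2·x·(x^2+2) + 9·(x^2+2).
Both groups share the factor (x^2+2).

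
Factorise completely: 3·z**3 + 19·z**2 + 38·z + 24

Among the possible rational roots, z = −3 is a root, so (z + 3) is a factor; dividing leaves 3·z**2 + 10·z + 8.
The remaining quadratic factors as (z + 2)(3·z + 4).

(3·z + 4)·(z + 2)·(z + 3)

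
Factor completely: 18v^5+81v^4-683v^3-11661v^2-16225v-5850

Trying the rational-root candidates, v = -5/6 is a root, so (6v+5) divides it; the quotient is 3v^4+11v^3-123v^2-1841v-1170.
Then v = -2/3 is a root, so (3v+2) divides it; the quotient is v^3+3v^2-43v-585.
Next, v = 9 is a root, so (v-9) is a factor; dividing leaves v^2+12v+65.
The quadratic v^2+12v+65 has discriminant -116 < 0 and is irreducible over ℤ.

(3v+2)(6v+5)(v-9)(v^2+12v+65)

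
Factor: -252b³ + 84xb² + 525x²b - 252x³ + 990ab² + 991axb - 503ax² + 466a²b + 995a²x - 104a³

-(13a + 4x - 3b)(8a - 7x + 14b)(a - 9x - 6b)

Group: 13a(-8a² + 79ax + 34ab - 63x² + 84xb + 84b²) + (4x - 3b)(-8a² + 79ax + 34ab - 63x² + 84xb + 84b²); both groups contain (-8a² + 79ax + 34ab - 63x² + 84xb + 84b²), so (13a + 4x - 3b) is a factor with cofactor -8a² + 79ax + 34ab - 63x² + 84xb + 84b².
The cofactor groups again: -8a² + 79ax + 34ab - 63x² + 84xb + 84b² = -8a(a - 9x - 6b) + (7x - 14b)(a - 9x - 6b); both groups contain (a - 9x - 6b), giving -(8a - 7x + 14b)(a - 9x - 6b).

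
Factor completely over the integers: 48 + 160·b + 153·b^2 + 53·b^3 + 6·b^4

(2·b + 1)·(3·b + 4)·(b + 3)·(b + 4)

Trying the rational-root candidates, b = -3 is a root, giving the factor (b + 3) and quotient 6·b^3 + 35·b^2 + 48·b + 16.
Then b = -4 is a root, giving the factor (b + 4) and quotient 6·b^2 + 11·b + 4.
The remaining quadratic factors as (2·b + 1)(3·b + 4).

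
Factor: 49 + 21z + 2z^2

(2z + 7)(z + 7)

Need a pair with product 2·49 = 98 and sum 21: that's 7 and 14.
Split the middle term: 2z^2 + 7z + 14z + 49 = z(2z + 7) + 7(2z + 7).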